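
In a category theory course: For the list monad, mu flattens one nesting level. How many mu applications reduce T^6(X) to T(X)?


Each application of mu: T^2 -> T removes one layer of nesting.
Starting at depth 6 (i.e., T^6(X)), we need to reach T(X).
Number of mu applications = 6 - 1 = 5

5


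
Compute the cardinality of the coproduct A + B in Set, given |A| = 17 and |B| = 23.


In Set, the coproduct A + B is the disjoint union.
|A + B| = |A| + |B| = 17 + 23 = 40

40


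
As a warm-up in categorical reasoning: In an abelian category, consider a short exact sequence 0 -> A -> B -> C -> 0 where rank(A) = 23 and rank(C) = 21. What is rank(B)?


For a short exact sequence 0 -> A -> B -> C -> 0,
rank is additive: rank(B) = rank(A) + rank(C).
rank(B) = 23 + 21 = 44

44


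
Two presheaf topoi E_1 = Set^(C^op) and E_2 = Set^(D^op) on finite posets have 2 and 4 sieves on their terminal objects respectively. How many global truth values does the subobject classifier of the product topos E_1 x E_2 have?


In a product of presheaf topoi E_1 x E_2, the subobject classifier
is Omega = Omega_1 x Omega_2 (componentwise), so
|Omega(top)| = |Omega_1(top_1)| * |Omega_2(top_2)|.
= 2 * 4 = 8.

8


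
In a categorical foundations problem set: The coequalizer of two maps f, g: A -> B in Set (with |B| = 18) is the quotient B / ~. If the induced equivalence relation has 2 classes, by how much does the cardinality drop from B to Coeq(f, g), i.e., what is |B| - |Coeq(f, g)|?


The coequalizer Coeq(f, g) = B / ~ has one element per equivalence class.
|B| = 18, |Coeq(f, g)| = 2.
|B| - |Coeq(f, g)| = 18 - 2 = 16.

16


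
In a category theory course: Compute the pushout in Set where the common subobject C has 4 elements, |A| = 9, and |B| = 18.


The pushout A +_C B identifies the images of C in A and B.
|A +_C B| = |A| + |B| - |C| (for injections).
= 9 + 18 - 4 = 23

23


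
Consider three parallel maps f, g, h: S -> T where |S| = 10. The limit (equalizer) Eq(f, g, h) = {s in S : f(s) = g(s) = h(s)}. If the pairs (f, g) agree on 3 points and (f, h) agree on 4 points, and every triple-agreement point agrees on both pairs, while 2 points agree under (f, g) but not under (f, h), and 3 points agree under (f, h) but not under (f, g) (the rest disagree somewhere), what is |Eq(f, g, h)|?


Eq(f, g, h) is the triple-agreement set: points in S where all three
maps take the same value. Using inclusion-exclusion on the pairwise data:
Pair (f, g) agrees on 3 points; pair (f, h) on 4 points.
Points agreeing under (f, g) but not (f, h) = 2; under (f, h) but not (f, g) = 3.
Triple-agreement = agreement-in-(f, g) minus points that agree under (f, g) but not (f, h):
|Eq(f, g, h)| = 3 - 2 = 1
(cross-check via (f, h): 4 - 3 = 1.)

1


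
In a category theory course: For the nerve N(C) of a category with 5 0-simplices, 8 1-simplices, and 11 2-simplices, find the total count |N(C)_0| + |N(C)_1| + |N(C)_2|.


The 2-skeleton of the nerve N(C) consists of simplices in dimensions 0, 1, 2:
  |N(C)_0| = 5 (objects)
  |N(C)_1| = 8 (morphisms)
  |N(C)_2| = 11 (composable pairs)
Total = 5 + 8 + 11 = 24

24


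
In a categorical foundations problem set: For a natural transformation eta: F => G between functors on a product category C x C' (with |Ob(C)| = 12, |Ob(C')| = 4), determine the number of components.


A natural transformation eta: F => G assigns one component morphism per
object of the domain category.
The domain is the product category C x C', so
|Ob(C x C')| = |Ob(C)| * |Ob(C')| = 12 * 4 = 48.
Therefore eta has 48 component morphisms.

48


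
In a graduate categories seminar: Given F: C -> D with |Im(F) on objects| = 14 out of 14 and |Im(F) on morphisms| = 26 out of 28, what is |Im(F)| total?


The image of F consists of distinct objects and distinct morphisms.
|Im(F)| on objects = 14
|Im(F)| on morphisms = 26
Total image cardinality = 14 + 26 = 40

40


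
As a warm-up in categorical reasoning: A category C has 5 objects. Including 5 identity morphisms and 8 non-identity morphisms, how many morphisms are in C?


Each object has an identity morphism, giving 5 identities.
Adding the 8 non-identity morphisms:
Total = 5 + 8 = 13

13


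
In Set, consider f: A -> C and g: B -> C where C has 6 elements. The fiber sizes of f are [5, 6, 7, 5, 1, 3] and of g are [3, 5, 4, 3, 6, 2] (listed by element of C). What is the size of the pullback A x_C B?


The pullback A x_C B consists of pairs (a, b) with f(a) = g(b).
For each element c in C, the fiber product has |f^-1(c)| * |g^-1(c)| elements.
Summing over C: 5 * 3 + 6 * 5 + 7 * 4 + 5 * 3 + 1 * 6 + 3 * 2
= 15 + 30 + 28 + 15 + 6 + 6 = 100

100


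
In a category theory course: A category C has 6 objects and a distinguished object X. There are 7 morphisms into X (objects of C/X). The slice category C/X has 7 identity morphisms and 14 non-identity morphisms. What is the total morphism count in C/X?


In the slice category C/X, objects are morphisms to X.
Identity morphisms: 7 (one per object of C/X).
Non-identity morphisms: 14.
Total = 7 + 14 = 21

21


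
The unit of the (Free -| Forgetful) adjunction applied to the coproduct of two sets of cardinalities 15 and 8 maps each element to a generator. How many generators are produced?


The unit eta_X: X -> U(F(X)) of the Free-Forgetful adjunction
maps each element of X to a generator of F(X). For X = S + T (disjoint
union in Set), |S + T| = |S| + |T|.
Total mappings = 15 + 8 = 23.

23


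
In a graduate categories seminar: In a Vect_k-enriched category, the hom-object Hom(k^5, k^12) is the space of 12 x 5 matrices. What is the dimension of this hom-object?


In Vect-enriched categories, Hom(k^n, k^m) is the space of m x n matrices.
dim(Hom(k^5, k^12)) = 12 * 5 = 60

60


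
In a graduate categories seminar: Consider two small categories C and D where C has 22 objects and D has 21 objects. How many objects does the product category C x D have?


The product category C x D has objects that are pairs (c, d).
Number of pairs = |Ob(C)| * |Ob(D)| = 22 * 21 = 462

462


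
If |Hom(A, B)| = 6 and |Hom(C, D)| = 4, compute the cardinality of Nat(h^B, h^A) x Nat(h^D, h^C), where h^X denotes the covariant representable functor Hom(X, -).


By the Yoneda lemma, Nat(h^B, h^A) is isomorphic to Hom(A, B),
so |Nat(h^B, h^A)| = |Hom(A, B)| and |Nat(h^D, h^C)| = |Hom(C, D)|.
|Hom(A, B)| = 6, |Hom(C, D)| = 4.
|Nat(h^B, h^A) x Nat(h^D, h^C)| = 6 * 4 = 24

24


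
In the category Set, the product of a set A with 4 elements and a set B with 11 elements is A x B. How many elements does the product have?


In Set, the product A x B is the Cartesian product.
By the universal property, |A x B| = |A| * |B|.
|A x B| = 4 * 11 = 44

44


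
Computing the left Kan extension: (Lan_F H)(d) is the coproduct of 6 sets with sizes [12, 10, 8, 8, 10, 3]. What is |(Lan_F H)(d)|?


Pointwise, the left Kan extension (Lan_F H)(d) is the colimit, indexed
by the comma category (F downarrow d), of H composed with the
projection (F downarrow d) -> C. Here that colimit is given
as a coproduct (disjoint union) of sets, so its cardinality is the
sum of the sizes of the summands.
Coproduct of sets with sizes: 12 + 10 + 8 + 8 + 10 + 3
= 51

51


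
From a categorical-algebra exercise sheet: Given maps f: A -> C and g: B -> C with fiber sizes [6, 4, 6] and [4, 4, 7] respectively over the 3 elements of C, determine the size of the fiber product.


The pullback A x_C B consists of pairs (a, b) with f(a) = g(b).
For each element c in C, the fiber product has |f^-1(c)| * |g^-1(c)| elements.
Summing over C: 6 * 4 + 4 * 4 + 6 * 7
= 24 + 16 + 42 = 82

82


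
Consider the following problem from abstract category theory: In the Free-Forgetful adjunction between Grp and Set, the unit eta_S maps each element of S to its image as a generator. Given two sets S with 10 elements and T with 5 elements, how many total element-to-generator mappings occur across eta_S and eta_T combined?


The unit eta_X: X -> U(F(X)) of the Free-Forgetful adjunction
maps each element of X to a generator of F(X). For X = S + T (disjoint
union in Set), |S + T| = |S| + |T|.
Total mappings = 10 + 5 = 15.

15


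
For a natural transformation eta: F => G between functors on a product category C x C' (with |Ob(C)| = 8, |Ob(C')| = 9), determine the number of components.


A natural transformation eta: F => G assigns one component morphism per
object of the domain category.
The domain is the product category C x C', so
|Ob(C x C')| = |Ob(C)| * |Ob(C')| = 8 * 9 = 72.
Therefore eta has 72 component morphisms.

72


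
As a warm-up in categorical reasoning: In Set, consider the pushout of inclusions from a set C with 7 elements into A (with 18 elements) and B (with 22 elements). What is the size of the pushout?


The pushout A +_C B identifies the images of C in A and B.
|A +_C B| = |A| + |B| - |C| (for injections).
= 18 + 22 - 7 = 33

33


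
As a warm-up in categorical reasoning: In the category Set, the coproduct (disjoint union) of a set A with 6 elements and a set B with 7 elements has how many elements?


In Set, the coproduct A + B is the disjoint union.
|A + B| = |A| + |B| = 6 + 7 = 13

13


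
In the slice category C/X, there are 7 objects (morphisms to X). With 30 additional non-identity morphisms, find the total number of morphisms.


In the slice category C/X, objects are morphisms to X.
Identity morphisms: 7 (one per object of C/X).
Non-identity morphisms: 30.
Total = 7 + 30 = 37

37


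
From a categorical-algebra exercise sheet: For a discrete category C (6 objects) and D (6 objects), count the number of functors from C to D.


A functor from a discrete category C to D is determined by
where each object maps. Each of the 6 objects of C can map
to any of the 6 objects of D independently.
Number of functors = 6^6 = 46656

46656


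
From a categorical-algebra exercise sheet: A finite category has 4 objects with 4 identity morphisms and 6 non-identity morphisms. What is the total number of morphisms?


Each object has an identity morphism, giving 4 identities.
Adding the 6 non-identity morphisms:
Total = 4 + 6 = 10

10


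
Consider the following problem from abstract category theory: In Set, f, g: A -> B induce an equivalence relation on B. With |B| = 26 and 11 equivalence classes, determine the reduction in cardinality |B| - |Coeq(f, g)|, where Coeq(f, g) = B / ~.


The coequalizer Coeq(f, g) = B / ~ has one element per equivalence class.
|B| = 26, |Coeq(f, g)| = 11.
|B| - |Coeq(f, g)| = 26 - 11 = 15.

15


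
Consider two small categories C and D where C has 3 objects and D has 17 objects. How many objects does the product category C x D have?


The product category C x D has objects that are pairs (c, d).
Number of pairs = |Ob(C)| * |Ob(D)| = 3 * 17 = 51

51


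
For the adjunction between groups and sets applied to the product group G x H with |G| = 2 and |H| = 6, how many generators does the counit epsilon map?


The counit epsilon_K: F(U(K)) -> K of the Free-Forgetful adjunction
maps |K| generators of F(U(K)) into K. For K = G x H (the product group),
|G x H| = |G| * |H|.
Total generators mapped = 2 * 6 = 12.

12


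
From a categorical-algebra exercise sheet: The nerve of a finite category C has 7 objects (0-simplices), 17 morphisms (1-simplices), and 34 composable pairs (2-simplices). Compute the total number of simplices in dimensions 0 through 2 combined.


The 2-skeleton of the nerve N(C) consists of simplices in dimensions 0, 1, 2:
  |N(C)_0| = 7 (objects)
  |N(C)_1| = 17 (morphisms)
  |N(C)_2| = 34 (composable pairs)
Total = 7 + 17 + 34 = 58

58


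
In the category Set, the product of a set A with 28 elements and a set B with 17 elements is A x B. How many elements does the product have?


In Set, the product A x B is the Cartesian product.
By the universal property, |A x B| = |A| * |B|.
|A x B| = 28 * 17 = 476

476


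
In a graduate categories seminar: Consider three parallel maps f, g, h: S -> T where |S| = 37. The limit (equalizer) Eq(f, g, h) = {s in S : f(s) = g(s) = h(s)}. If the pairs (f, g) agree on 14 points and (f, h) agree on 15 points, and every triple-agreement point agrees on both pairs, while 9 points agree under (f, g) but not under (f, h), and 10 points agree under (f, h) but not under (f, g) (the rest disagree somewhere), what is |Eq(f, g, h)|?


Eq(f, g, h) is the triple-agreement set: points in S where all three
maps take the same value. Using inclusion-exclusion on the pairwise data:
Pair (f, g) agrees on 14 points; pair (f, h) on 15 points.
Points agreeing under (f, g) but not (f, h) = 9; under (f, h) but not (f, g) = 10.
Triple-agreement = agreement-in-(f, g) minus points that agree under (f, g) but not (f, h):
|Eq(f, g, h)| = 14 - 9 = 5
(cross-check via (f, h): 15 - 10 = 5.)

5


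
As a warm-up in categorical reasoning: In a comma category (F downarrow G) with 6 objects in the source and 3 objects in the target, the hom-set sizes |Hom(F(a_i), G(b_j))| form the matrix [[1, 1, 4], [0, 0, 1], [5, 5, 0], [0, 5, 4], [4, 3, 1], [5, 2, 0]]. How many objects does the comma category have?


Objects of (F downarrow G) are triples (a, b, h: F(a)->G(b)).
The count equals the sum of all entries in the hom-matrix.
sum(row 0) = 6
sum(row 1) = 1
sum(row 2) = 10
sum(row 3) = 9
sum(row 4) = 8
sum(row 5) = 7
Grand total = 41

41


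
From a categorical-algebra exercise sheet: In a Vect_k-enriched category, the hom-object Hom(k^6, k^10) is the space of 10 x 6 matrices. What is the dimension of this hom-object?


In Vect-enriched categories, Hom(k^n, k^m) is the space of m x n matrices.
dim(Hom(k^6, k^10)) = 10 * 6 = 60

60


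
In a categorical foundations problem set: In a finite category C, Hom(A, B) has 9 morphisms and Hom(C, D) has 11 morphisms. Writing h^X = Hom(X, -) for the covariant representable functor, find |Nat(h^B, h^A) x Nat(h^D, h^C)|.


By the Yoneda lemma, Nat(h^B, h^A) is isomorphic to Hom(A, B),
so |Nat(h^B, h^A)| = |Hom(A, B)| and |Nat(h^D, h^C)| = |Hom(C, D)|.
|Hom(A, B)| = 9, |Hom(C, D)| = 11.
|Nat(h^B, h^A) x Nat(h^D, h^C)| = 9 * 11 = 99

99


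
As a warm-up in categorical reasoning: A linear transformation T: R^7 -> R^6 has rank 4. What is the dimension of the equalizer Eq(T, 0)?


The equalizer of f and the zero map is ker(f).
By the rank-nullity theorem: dim(ker(f)) = dim(domain) - rank(f).
dim(ker(f)) = 7 - 4 = 3

3


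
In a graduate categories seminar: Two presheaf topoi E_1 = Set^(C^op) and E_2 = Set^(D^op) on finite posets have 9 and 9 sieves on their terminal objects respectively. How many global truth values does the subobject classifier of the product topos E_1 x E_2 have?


In a product of presheaf topoi E_1 x E_2, the subobject classifier
is Omega = Omega_1 x Omega_2 (componentwise), so
|Omega(top)| = |Omega_1(top_1)| * |Omega_2(top_2)|.
= 9 * 9 = 81.

81


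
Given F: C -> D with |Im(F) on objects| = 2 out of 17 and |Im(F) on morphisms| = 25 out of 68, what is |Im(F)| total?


The image of F consists of distinct objects and distinct morphisms.
|Im(F)| on objects = 2
|Im(F)| on morphisms = 25
Total image cardinality = 2 + 25 = 27

27


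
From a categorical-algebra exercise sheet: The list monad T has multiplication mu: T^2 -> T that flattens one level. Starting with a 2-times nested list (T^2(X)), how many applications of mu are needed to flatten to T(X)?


Each application of mu: T^2 -> T removes one layer of nesting.
Starting at depth 2 (i.e., T^2(X)), we need to reach T(X).
Number of mu applications = 2 - 1 = 1

1


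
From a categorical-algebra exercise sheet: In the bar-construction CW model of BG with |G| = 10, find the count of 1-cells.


In the bar-construction CW model of BG, the n-cells are indexed by
n-tuples [g_1|...|g_n] of non-identity elements of G (degenerate
simplices with some g_i = e do not contribute cells), so there are
(|G| - 1)^n n-cells.
For dim = 1 with |G| = 10:
cells = (10 - 1)^1 = 9^1 = 9

9


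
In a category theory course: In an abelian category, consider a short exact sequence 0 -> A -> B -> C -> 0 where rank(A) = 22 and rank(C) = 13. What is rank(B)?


For a short exact sequence 0 -> A -> B -> C -> 0,
rank is additive: rank(B) = rank(A) + rank(C).
rank(B) = 22 + 13 = 35

35


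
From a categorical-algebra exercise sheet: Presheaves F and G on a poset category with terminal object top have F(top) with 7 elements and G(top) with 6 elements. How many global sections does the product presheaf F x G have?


Global sections of a presheaf on a poset with terminal top satisfy
Gamma(H) ~ H(top). Presheaves admit pointwise products, so
(F x G)(top) = F(top) x G(top) (Cartesian product).
|Gamma(F x G)| = |F(top)| * |G(top)| = 7 * 6 = 42.

42


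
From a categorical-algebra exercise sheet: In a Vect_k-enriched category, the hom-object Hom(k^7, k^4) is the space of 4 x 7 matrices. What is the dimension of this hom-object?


In Vect-enriched categories, Hom(k^n, k^m) is the space of m x n matrices.
dim(Hom(k^7, k^4)) = 4 * 7 = 28

28


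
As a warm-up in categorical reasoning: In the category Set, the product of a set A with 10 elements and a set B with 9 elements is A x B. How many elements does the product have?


In Set, the product A x B is the Cartesian product.
By the universal property, |A x B| = |A| * |B|.
|A x B| = 10 * 9 = 90

90


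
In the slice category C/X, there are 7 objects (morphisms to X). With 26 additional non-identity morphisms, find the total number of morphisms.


In the slice category C/X, objects are morphisms to X.
Identity morphisms: 7 (one per object of C/X).
Non-identity morphisms: 26.
Total = 7 + 26 = 33

33


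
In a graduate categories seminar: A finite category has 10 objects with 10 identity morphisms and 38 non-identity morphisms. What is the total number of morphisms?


Each object has an identity morphism, giving 10 identities.
Adding the 38 non-identity morphisms:
Total = 10 + 38 = 48

48


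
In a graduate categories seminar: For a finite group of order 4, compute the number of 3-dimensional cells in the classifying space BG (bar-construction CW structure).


In the bar-construction CW model of BG, the n-cells are indexed by
n-tuples [g_1|...|g_n] of non-identity elements of G (degenerate
simplices with some g_i = e do not contribute cells), so there are
(|G| - 1)^n n-cells.
For dim = 3 with |G| = 4:
cells = (4 - 1)^3 = 3^3 = 27

27


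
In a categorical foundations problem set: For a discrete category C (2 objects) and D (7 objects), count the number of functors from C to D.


A functor from a discrete category C to D is determined by
where each object maps. Each of the 2 objects of C can map
to any of the 7 objects of D independently.
Number of functors = 7^2 = 49

49


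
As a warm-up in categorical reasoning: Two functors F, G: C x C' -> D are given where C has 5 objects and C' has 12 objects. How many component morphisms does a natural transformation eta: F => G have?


A natural transformation eta: F => G assigns one component morphism per
object of the domain category.
The domain is the product category C x C', so
|Ob(C x C')| = |Ob(C)| * |Ob(C')| = 5 * 12 = 60.
Therefore eta has 60 component morphisms.

60


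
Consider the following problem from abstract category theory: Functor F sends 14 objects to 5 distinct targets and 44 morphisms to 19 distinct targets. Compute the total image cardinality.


The image of F consists of distinct objects and distinct morphisms.
|Im(F)| on objects = 5
|Im(F)| on morphisms = 19
Total image cardinality = 5 + 19 = 24

24


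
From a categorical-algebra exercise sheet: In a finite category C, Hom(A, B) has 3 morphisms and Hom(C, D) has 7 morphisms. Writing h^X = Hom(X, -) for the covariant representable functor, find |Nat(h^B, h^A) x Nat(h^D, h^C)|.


By the Yoneda lemma, Nat(h^B, h^A) is isomorphic to Hom(A, B),
so |Nat(h^B, h^A)| = |Hom(A, B)| and |Nat(h^D, h^C)| = |Hom(C, D)|.
|Hom(A, B)| = 3, |Hom(C, D)| = 7.
|Nat(h^B, h^A) x Nat(h^D, h^C)| = 3 * 7 = 21

21


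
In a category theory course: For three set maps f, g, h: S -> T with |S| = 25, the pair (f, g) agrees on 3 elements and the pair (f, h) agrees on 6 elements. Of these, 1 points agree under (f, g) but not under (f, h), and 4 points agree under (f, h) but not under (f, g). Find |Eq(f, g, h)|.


Eq(f, g, h) is the triple-agreement set: points in S where all three
maps take the same value. Using inclusion-exclusion on the pairwise data:
Pair (f, g) agrees on 3 points; pair (f, h) on 6 points.
Points agreeing under (f, g) but not (f, h) = 1; under (f, h) but not (f, g) = 4.
Triple-agreement = agreement-in-(f, g) minus points that agree under (f, g) but not (f, h):
|Eq(f, g, h)| = 3 - 1 = 2
(cross-check via (f, h): 6 - 4 = 2.)

2


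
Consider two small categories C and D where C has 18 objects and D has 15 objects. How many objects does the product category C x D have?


The product category C x D has objects that are pairs (c, d).
Number of pairs = |Ob(C)| * |Ob(D)| = 18 * 15 = 270

270


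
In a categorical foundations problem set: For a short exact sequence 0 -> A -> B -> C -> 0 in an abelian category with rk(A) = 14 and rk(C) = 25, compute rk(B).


For a short exact sequence 0 -> A -> B -> C -> 0,
rank is additive: rank(B) = rank(A) + rank(C).
rank(B) = 14 + 25 = 39

39


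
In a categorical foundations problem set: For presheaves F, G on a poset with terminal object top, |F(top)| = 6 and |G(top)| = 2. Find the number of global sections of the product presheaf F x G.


Global sections of a presheaf on a poset with terminal top satisfy
Gamma(H) ~ H(top). Presheaves admit pointwise products, so
(F x G)(top) = F(top) x G(top) (Cartesian product).
|Gamma(F x G)| = |F(top)| * |G(top)| = 6 * 2 = 12.

12


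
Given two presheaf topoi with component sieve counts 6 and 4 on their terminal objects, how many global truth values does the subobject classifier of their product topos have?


In a product of presheaf topoi E_1 x E_2, the subobject classifier
is Omega = Omega_1 x Omega_2 (componentwise), so
|Omega(top)| = |Omega_1(top_1)| * |Omega_2(top_2)|.
= 6 * 4 = 24.

24


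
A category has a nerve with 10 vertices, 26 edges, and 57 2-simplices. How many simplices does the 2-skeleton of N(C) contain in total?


The 2-skeleton of the nerve N(C) consists of simplices in dimensions 0, 1, 2:
  |N(C)_0| = 10 (objects)
  |N(C)_1| = 26 (morphisms)
  |N(C)_2| = 57 (composable pairs)
Total = 10 + 26 + 57 = 93

93


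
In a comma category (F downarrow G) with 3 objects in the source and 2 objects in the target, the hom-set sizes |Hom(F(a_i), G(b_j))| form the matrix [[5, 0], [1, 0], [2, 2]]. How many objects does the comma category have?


Objects of (F downarrow G) are triples (a, b, h: F(a)->G(b)).
The count equals the sum of all entries in the hom-matrix.
sum(row 0) = 5
sum(row 1) = 1
sum(row 2) = 4
Grand total = 10

10


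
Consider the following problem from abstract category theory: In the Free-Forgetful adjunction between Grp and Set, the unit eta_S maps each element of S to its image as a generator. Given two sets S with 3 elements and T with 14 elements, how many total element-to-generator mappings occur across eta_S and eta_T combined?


The unit eta_X: X -> U(F(X)) of the Free-Forgetful adjunction
maps each element of X to a generator of F(X). For X = S + T (disjoint
union in Set), |S + T| = |S| + |T|.
Total mappings = 3 + 14 = 17.

17


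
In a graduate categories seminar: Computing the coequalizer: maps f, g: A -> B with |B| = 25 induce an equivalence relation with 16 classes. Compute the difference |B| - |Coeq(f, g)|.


The coequalizer Coeq(f, g) = B / ~ has one element per equivalence class.
|B| = 25, |Coeq(f, g)| = 16.
|B| - |Coeq(f, g)| = 25 - 16 = 9.

9


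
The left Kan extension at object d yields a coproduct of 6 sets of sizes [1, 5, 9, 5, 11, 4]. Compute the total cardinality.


Pointwise, the left Kan extension (Lan_F H)(d) is the colimit, indexed
by the comma category (F downarrow d), of H composed with the
projection (F downarrow d) -> C. Here that colimit is given
as a coproduct (disjoint union) of sets, so its cardinality is the
sum of the sizes of the summands.
Coproduct of sets with sizes: 1 + 5 + 9 + 5 + 11 + 4
= 35

35


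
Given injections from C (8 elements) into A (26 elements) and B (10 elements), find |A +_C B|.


The pushout A +_C B identifies the images of C in A and B.
|A +_C B| = |A| + |B| - |C| (for injections).
= 26 + 10 - 8 = 28

28


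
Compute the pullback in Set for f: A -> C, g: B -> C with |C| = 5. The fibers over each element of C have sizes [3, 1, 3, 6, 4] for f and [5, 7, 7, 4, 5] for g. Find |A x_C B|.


The pullback A x_C B consists of pairs (a, b) with f(a) = g(b).
For each element c in C, the fiber product has |f^-1(c)| * |g^-1(c)| elements.
Summing over C: 3 * 5 + 1 * 7 + 3 * 7 + 6 * 4 + 4 * 5
= 15 + 7 + 21 + 24 + 20 = 87

87


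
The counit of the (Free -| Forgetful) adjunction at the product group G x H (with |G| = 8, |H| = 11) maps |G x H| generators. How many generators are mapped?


The counit epsilon_K: F(U(K)) -> K of the Free-Forgetful adjunction
maps |K| generators of F(U(K)) into K. For K = G x H (the product group),
|G x H| = |G| * |H|.
Total generators mapped = 8 * 11 = 88.

88


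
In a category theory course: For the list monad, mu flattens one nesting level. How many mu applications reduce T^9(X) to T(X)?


Each application of mu: T^2 -> T removes one layer of nesting.
Starting at depth 9 (i.e., T^9(X)), we need to reach T(X).
Number of mu applications = 9 - 1 = 8

8


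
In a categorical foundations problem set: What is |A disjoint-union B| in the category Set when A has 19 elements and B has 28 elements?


In Set, the coproduct A + B is the disjoint union.
|A + B| = |A| + |B| = 19 + 28 = 47

47


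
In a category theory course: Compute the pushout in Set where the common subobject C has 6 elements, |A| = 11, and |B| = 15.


The pushout A +_C B identifies the images of C in A and B.
|A +_C B| = |A| + |B| - |C| (for injections).
= 11 + 15 - 6 = 20

20


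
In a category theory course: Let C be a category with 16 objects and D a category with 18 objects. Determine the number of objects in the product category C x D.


The product category C x D has objects that are pairs (c, d).
Number of pairs = |Ob(C)| * |Ob(D)| = 16 * 18 = 288

288


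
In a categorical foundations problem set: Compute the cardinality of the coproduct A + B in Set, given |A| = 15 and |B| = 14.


In Set, the coproduct A + B is the disjoint union.
|A + B| = |A| + |B| = 15 + 14 = 29

29


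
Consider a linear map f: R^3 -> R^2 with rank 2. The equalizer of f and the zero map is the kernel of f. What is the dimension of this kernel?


The equalizer of f and the zero map is ker(f).
By the rank-nullity theorem: dim(ker(f)) = dim(domain) - rank(f).
dim(ker(f)) = 3 - 2 = 1

1


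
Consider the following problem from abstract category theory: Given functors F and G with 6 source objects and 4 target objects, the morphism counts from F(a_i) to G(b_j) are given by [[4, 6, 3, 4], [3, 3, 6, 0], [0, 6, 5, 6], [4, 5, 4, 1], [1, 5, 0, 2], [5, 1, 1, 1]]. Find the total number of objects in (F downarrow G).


Objects of (F downarrow G) are triples (a, b, h: F(a)->G(b)).
The count equals the sum of all entries in the hom-matrix.
sum(row 0) = 17
sum(row 1) = 12
sum(row 2) = 17
sum(row 3) = 14
sum(row 4) = 8
sum(row 5) = 8
Grand total = 76

76


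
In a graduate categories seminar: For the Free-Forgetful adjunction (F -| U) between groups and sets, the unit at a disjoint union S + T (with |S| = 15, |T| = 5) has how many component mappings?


The unit eta_X: X -> U(F(X)) of the Free-Forgetful adjunction
maps each element of X to a generator of F(X). For X = S + T (disjoint
union in Set), |S + T| = |S| + |T|.
Total mappings = 15 + 5 = 20.

20


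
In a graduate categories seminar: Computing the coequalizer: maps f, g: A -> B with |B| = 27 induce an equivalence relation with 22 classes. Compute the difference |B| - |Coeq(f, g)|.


The coequalizer Coeq(f, g) = B / ~ has one element per equivalence class.
|B| = 27, |Coeq(f, g)| = 22.
|B| - |Coeq(f, g)| = 27 - 22 = 5.

5


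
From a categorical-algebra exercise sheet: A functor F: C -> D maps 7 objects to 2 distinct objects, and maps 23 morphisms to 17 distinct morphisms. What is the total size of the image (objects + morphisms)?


The image of F consists of distinct objects and distinct morphisms.
|Im(F)| on objects = 2
|Im(F)| on morphisms = 17
Total image cardinality = 2 + 17 = 19

19


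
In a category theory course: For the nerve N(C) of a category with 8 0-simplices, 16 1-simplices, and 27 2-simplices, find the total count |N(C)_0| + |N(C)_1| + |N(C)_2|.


The 2-skeleton of the nerve N(C) consists of simplices in dimensions 0, 1, 2:
  |N(C)_0| = 8 (objects)
  |N(C)_1| = 16 (morphisms)
  |N(C)_2| = 27 (composable pairs)
Total = 8 + 16 + 27 = 51

51


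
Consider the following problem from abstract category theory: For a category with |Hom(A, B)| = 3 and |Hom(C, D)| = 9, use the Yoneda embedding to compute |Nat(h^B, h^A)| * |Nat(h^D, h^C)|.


By the Yoneda lemma, Nat(h^B, h^A) is isomorphic to Hom(A, B),
so |Nat(h^B, h^A)| = |Hom(A, B)| and |Nat(h^D, h^C)| = |Hom(C, D)|.
|Hom(A, B)| = 3, |Hom(C, D)| = 9.
|Nat(h^B, h^A) x Nat(h^D, h^C)| = 3 * 9 = 27

27


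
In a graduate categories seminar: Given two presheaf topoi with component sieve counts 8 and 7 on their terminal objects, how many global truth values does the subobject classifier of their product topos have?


In a product of presheaf topoi E_1 x E_2, the subobject classifier
is Omega = Omega_1 x Omega_2 (componentwise), so
|Omega(top)| = |Omega_1(top_1)| * |Omega_2(top_2)|.
= 8 * 7 = 56.

56


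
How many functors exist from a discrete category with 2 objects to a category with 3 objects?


A functor from a discrete category C to D is determined by
where each object maps. Each of the 2 objects of C can map
to any of the 3 objects of D independently.
Number of functors = 3^2 = 9

9


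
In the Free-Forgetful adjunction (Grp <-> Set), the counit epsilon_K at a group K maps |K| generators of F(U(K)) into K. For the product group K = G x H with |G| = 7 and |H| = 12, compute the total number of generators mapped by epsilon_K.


The counit epsilon_K: F(U(K)) -> K of the Free-Forgetful adjunction
maps |K| generators of F(U(K)) into K. For K = G x H (the product group),
|G x H| = |G| * |H|.
Total generators mapped = 7 * 12 = 84.

84


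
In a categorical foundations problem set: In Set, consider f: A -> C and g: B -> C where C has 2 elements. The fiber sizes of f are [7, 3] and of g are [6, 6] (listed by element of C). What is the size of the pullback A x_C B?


The pullback A x_C B consists of pairs (a, b) with f(a) = g(b).
For each element c in C, the fiber product has |f^-1(c)| * |g^-1(c)| elements.
Summing over C: 7 * 6 + 3 * 6
= 42 + 18 = 60

60


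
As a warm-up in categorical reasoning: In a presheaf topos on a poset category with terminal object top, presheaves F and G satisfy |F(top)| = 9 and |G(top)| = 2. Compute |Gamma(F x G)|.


Global sections of a presheaf on a poset with terminal top satisfy
Gamma(H) ~ H(top). Presheaves admit pointwise products, so
(F x G)(top) = F(top) x G(top) (Cartesian product).
|Gamma(F x G)| = |F(top)| * |G(top)| = 9 * 2 = 18.

18


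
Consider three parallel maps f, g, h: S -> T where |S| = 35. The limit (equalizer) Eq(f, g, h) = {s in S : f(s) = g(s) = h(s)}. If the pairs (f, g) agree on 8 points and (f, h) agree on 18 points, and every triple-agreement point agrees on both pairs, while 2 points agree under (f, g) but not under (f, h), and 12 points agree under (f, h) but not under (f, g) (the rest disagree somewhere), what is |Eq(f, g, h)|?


Eq(f, g, h) is the triple-agreement set: points in S where all three
maps take the same value. Using inclusion-exclusion on the pairwise data:
Pair (f, g) agrees on 8 points; pair (f, h) on 18 points.
Points agreeing under (f, g) but not (f, h) = 2; under (f, h) but not (f, g) = 12.
Triple-agreement = agreement-in-(f, g) minus points that agree under (f, g) but not (f, h):
|Eq(f, g, h)| = 8 - 2 = 6
(cross-check via (f, h): 18 - 12 = 6.)

6


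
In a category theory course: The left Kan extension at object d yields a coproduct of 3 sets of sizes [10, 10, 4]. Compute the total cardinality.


Pointwise, the left Kan extension (Lan_F H)(d) is the colimit, indexed
by the comma category (F downarrow d), of H composed with the
projection (F downarrow d) -> C. Here that colimit is given
as a coproduct (disjoint union) of sets, so its cardinality is the
sum of the sizes of the summands.
Coproduct of sets with sizes: 10 + 10 + 4
= 24

24


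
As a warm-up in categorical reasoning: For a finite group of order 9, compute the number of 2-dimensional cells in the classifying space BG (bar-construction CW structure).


In the bar-construction CW model of BG, the n-cells are indexed by
n-tuples [g_1|...|g_n] of non-identity elements of G (degenerate
simplices with some g_i = e do not contribute cells), so there are
(|G| - 1)^n n-cells.
For dim = 2 with |G| = 9:
cells = (9 - 1)^2 = 8^2 = 64

64


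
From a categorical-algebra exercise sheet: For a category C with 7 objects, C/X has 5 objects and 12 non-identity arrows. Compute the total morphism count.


In the slice category C/X, objects are morphisms to X.
Identity morphisms: 5 (one per object of C/X).
Non-identity morphisms: 12.
Total = 5 + 12 = 17

17


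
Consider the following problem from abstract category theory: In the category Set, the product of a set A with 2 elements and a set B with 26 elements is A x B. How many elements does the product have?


In Set, the product A x B is the Cartesian product.
By the universal property, |A x B| = |A| * |B|.
|A x B| = 2 * 26 = 52

52


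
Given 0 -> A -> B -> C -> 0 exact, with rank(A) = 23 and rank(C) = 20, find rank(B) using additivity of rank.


For a short exact sequence 0 -> A -> B -> C -> 0,
rank is additive: rank(B) = rank(A) + rank(C).
rank(B) = 23 + 20 = 43

43


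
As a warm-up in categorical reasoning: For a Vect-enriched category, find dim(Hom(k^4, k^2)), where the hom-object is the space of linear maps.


In Vect-enriched categories, Hom(k^n, k^m) is the space of m x n matrices.
dim(Hom(k^4, k^2)) = 2 * 4 = 8

8


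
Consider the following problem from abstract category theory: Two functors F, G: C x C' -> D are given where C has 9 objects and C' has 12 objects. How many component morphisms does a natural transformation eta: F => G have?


A natural transformation eta: F => G assigns one component morphism per
object of the domain category.
The domain is the product category C x C', so
|Ob(C x C')| = |Ob(C)| * |Ob(C')| = 9 * 12 = 108.
Therefore eta has 108 component morphisms.

108


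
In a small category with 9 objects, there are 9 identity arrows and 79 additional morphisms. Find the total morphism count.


Each object has an identity morphism, giving 9 identities.
Adding the 79 non-identity morphisms:
Total = 9 + 79 = 88

88


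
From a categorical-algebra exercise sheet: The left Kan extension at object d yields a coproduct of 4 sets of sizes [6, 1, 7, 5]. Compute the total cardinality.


Pointwise, the left Kan extension (Lan_F H)(d) is the colimit, indexed
by the comma category (F downarrow d), of H composed with the
projection (F downarrow d) -> C. Here that colimit is given
as a coproduct (disjoint union) of sets, so its cardinality is the
sum of the sizes of the summands.
Coproduct of sets with sizes: 6 + 1 + 7 + 5
= 19

19


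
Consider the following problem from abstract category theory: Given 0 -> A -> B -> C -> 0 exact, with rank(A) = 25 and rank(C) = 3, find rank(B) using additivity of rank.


For a short exact sequence 0 -> A -> B -> C -> 0,
rank is additive: rank(B) = rank(A) + rank(C).
rank(B) = 25 + 3 = 28

28


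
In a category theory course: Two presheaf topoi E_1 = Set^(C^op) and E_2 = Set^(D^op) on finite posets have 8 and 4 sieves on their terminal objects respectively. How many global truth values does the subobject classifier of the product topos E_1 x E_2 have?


In a product of presheaf topoi E_1 x E_2, the subobject classifier
is Omega = Omega_1 x Omega_2 (componentwise), so
|Omega(top)| = |Omega_1(top_1)| * |Omega_2(top_2)|.
= 8 * 4 = 32.

32


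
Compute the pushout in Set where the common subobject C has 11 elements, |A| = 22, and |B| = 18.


The pushout A +_C B identifies the images of C in A and B.
|A +_C B| = |A| + |B| - |C| (for injections).
= 22 + 18 - 11 = 29

29


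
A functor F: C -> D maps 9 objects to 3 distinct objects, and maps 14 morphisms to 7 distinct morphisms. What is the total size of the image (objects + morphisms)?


The image of F consists of distinct objects and distinct morphisms.
|Im(F)| on objects = 3
|Im(F)| on morphisms = 7
Total image cardinality = 3 + 7 = 10

10


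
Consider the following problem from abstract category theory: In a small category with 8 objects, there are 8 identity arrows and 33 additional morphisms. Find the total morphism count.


Each object has an identity morphism, giving 8 identities.
Adding the 33 non-identity morphisms:
Total = 8 + 33 = 41

41


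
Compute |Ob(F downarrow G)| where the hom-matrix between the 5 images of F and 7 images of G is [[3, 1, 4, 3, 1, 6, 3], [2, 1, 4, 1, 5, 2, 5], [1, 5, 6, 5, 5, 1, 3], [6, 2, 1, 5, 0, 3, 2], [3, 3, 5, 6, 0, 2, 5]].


Objects of (F downarrow G) are triples (a, b, h: F(a)->G(b)).
The count equals the sum of all entries in the hom-matrix.
sum(row 0) = 21
sum(row 1) = 20
sum(row 2) = 26
sum(row 3) = 19
sum(row 4) = 24
Grand total = 110

110


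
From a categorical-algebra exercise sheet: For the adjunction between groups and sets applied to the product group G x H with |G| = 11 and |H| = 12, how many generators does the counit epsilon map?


The counit epsilon_K: F(U(K)) -> K of the Free-Forgetful adjunction
maps |K| generators of F(U(K)) into K. For K = G x H (the product group),
|G x H| = |G| * |H|.
Total generators mapped = 11 * 12 = 132.

132


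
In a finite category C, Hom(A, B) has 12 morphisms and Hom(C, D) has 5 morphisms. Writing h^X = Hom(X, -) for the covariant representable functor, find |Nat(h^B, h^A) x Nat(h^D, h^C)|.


By the Yoneda lemma, Nat(h^B, h^A) is isomorphic to Hom(A, B),
so |Nat(h^B, h^A)| = |Hom(A, B)| and |Nat(h^D, h^C)| = |Hom(C, D)|.
|Hom(A, B)| = 12, |Hom(C, D)| = 5.
|Nat(h^B, h^A) x Nat(h^D, h^C)| = 12 * 5 = 60

60


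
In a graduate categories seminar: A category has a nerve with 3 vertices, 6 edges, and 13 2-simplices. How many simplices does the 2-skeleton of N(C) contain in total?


The 2-skeleton of the nerve N(C) consists of simplices in dimensions 0, 1, 2:
  |N(C)_0| = 3 (objects)
  |N(C)_1| = 6 (morphisms)
  |N(C)_2| = 13 (composable pairs)
Total = 3 + 6 + 13 = 22

22


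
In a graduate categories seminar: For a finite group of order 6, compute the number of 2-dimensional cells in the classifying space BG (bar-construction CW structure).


In the bar-construction CW model of BG, the n-cells are indexed by
n-tuples [g_1|...|g_n] of non-identity elements of G (degenerate
simplices with some g_i = e do not contribute cells), so there are
(|G| - 1)^n n-cells.
For dim = 2 with |G| = 6:
cells = (6 - 1)^2 = 5^2 = 25

25


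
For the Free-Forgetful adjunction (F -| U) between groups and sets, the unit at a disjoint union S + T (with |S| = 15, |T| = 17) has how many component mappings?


The unit eta_X: X -> U(F(X)) of the Free-Forgetful adjunction
maps each element of X to a generator of F(X). For X = S + T (disjoint
union in Set), |S + T| = |S| + |T|.
Total mappings = 15 + 17 = 32.

32


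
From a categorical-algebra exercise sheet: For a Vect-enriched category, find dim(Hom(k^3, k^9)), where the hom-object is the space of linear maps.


In Vect-enriched categories, Hom(k^n, k^m) is the space of m x n matrices.
dim(Hom(k^3, k^9)) = 9 * 3 = 27

27
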